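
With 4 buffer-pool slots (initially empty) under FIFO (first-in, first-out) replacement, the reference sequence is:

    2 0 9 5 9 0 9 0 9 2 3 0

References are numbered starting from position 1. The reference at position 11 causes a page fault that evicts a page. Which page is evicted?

2

pos 1: 2 -> miss, frames [2]
pos 2: 0 -> miss, frames [2, 0]
pos 3: 9 -> miss, frames [2, 0, 9]
pos 4: 5 -> miss, frames [2, 0, 9, 5]
pos 5: 9 -> hit
pos 6: 0 -> hit
pos 7: 9 -> hit
pos 8: 0 -> hit
pos 9: 9 -> hit
pos 10: 2 -> hit
pos 11: 3 -> miss, evict 2, frames [0, 9, 5, 3]
At position 11, page 2 is evicted.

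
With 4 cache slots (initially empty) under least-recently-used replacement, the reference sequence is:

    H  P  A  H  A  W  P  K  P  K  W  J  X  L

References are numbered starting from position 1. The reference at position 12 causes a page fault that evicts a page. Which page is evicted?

pos 1: H -> miss, frames (H)
pos 2: P -> miss, frames (H P)
pos 3: A -> miss, frames (H P A)
pos 4: H -> hit
pos 5: A -> hit
pos 6: W -> miss, frames (P H A W)
pos 7: P -> hit
pos 8: K -> miss, evict H, frames (A W P K)
pos 9: P -> hit
pos 10: K -> hit
pos 11: W -> hit
pos 12: J -> miss, evict A, frames (P K W J)
At position 12, page A is evicted.

A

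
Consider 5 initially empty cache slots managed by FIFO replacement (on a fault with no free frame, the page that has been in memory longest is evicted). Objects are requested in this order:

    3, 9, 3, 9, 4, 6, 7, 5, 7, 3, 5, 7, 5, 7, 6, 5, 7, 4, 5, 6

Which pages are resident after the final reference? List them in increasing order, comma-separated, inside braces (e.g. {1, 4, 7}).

{3, 4, 5, 6, 7}

3: fault, frames (3)
9: fault, frames (3 9)
3: hit
9: hit
4: fault, frames (3 9 4)
6: fault, frames (3 9 4 6)
7: fault, frames (3 9 4 6 7)
5: fault, evict 3, frames (9 4 6 7 5)
7: hit
3: fault, evict 9, frames (4 6 7 5 3)
5: hit
7: hit
5: hit
7: hit
6: hit
5: hit
7: hit
4: hit
5: hit
6: hit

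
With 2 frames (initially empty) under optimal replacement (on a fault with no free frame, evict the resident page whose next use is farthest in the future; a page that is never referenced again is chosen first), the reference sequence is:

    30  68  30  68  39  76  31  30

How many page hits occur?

30: miss, frames {30}
68: miss, frames {30,68}
30: hit
68: hit
39: miss, evict 68, frames {30,39}
76: miss, evict 39, frames {30,76}
31: miss, evict 76, frames {30,31}
30: hit
Hits: 3.

3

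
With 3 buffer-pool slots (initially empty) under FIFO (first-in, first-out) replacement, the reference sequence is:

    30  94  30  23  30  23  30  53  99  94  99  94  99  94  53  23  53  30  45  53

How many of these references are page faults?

10

30: miss, frames {30}
94: miss, frames {30,94}
30: hit
23: miss, frames {30,94,23}
30: hit
23: hit
30: hit
53: miss, evict 30, frames {94,23,53}
99: miss, evict 94, frames {23,53,99}
94: miss, evict 23, frames {53,99,94}
99: hit
94: hit
99: hit
94: hit
53: hit
23: miss, evict 53, frames {99,94,23}
53: miss, evict 99, frames {94,23,53}
30: miss, evict 94, frames {23,53,30}
45: miss, evict 23, frames {53,30,45}
53: hit
Page faults: 10.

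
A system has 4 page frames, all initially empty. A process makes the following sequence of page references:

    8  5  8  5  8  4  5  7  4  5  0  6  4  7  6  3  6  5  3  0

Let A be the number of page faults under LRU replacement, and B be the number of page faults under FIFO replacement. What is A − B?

2

Under LRU: F F . . . F . F . . F F . F . F . F . F → 10 faults.
Under FIFO: F F . . . F . F . . F F . . . F . F . . → 8 faults.
A − B = 10 − 8 = 2.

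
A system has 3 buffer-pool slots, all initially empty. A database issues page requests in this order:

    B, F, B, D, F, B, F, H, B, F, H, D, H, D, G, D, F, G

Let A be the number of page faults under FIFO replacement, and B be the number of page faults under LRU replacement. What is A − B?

3

Under FIFO: F F . F . . . F F F . F F . F . F . → 10 faults.
Under LRU: F F . F . . . F . . . F . . F . F . → 7 faults.
A − B = 10 − 7 = 3.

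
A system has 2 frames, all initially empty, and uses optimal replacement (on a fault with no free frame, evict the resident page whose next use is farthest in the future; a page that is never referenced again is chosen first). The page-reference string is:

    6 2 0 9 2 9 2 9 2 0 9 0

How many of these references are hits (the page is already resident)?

7

6 -> fault, frames {6}
2 -> fault, frames {6,2}
0 -> fault, evict 6, frames {2,0}
9 -> fault, evict 0, frames {2,9}
2 -> hit
9 -> hit
2 -> hit
9 -> hit
2 -> hit
0 -> fault, evict 2, frames {9,0}
9 -> hit
0 -> hit
Hits: 7.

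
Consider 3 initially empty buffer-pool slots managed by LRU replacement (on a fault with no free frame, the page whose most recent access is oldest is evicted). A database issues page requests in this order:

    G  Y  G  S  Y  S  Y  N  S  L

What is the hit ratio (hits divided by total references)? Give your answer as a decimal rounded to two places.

G -> fault, frames {G}
Y -> fault, frames {G,Y}
G -> hit
S -> fault, frames {Y,G,S}
Y -> hit
S -> hit
Y -> hit
N -> fault, evict G, frames {S,Y,N}
S -> hit
L -> fault, evict Y, frames {N,S,L}
Hits: 5 of 10 references → 5/10 = 0.5000.

0.50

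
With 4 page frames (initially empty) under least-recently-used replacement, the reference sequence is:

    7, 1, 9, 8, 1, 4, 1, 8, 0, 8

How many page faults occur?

6

7 -> miss, frames [7]
1 -> miss, frames [7, 1]
9 -> miss, frames [7, 1, 9]
8 -> miss, frames [7, 1, 9, 8]
1 -> hit
4 -> miss, evict 7, frames [9, 8, 1, 4]
1 -> hit
8 -> hit
0 -> miss, evict 9, frames [4, 1, 8, 0]
8 -> hit
Page faults: 6.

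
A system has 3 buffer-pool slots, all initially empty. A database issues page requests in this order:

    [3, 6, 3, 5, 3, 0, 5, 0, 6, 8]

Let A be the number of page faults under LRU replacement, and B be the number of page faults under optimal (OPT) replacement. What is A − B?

Under LRU: F F . F . F . . F F → 6 faults.
Under OPT: F F . F . F . . . F → 5 faults.
A − B = 6 − 5 = 1.

1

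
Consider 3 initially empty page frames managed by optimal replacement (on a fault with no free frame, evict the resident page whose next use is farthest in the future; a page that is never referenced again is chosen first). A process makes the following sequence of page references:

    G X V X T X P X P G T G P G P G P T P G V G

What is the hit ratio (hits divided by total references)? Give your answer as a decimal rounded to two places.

0.68

G → miss, frames {G}
X → miss, frames {G,X}
V → miss, frames {G,X,V}
X → hit
T → miss, evict V, frames {G,X,T}
X → hit
P → miss, evict T, frames {G,X,P}
X → hit
P → hit
G → hit
T → miss, evict X, frames {G,P,T}
G → hit
P → hit
G → hit
P → hit
G → hit
P → hit
T → hit
P → hit
G → hit
V → miss, evict T, frames {G,P,V}
G → hit
Hits: 15 of 22 references → 15/22 = 0.6818.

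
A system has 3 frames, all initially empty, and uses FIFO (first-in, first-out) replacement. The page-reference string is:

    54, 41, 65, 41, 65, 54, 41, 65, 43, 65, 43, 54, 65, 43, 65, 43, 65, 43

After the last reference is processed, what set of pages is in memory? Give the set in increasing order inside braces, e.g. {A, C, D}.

54 → fault, frames [54]
41 → fault, frames [54, 41]
65 → fault, frames [54, 41, 65]
41 → hit
65 → hit
54 → hit
41 → hit
65 → hit
43 → fault, evict 54, frames [41, 65, 43]
65 → hit
43 → hit
54 → fault, evict 41, frames [65, 43, 54]
65 → hit
43 → hit
65 → hit
43 → hit
65 → hit
43 → hit

{43, 54, 65}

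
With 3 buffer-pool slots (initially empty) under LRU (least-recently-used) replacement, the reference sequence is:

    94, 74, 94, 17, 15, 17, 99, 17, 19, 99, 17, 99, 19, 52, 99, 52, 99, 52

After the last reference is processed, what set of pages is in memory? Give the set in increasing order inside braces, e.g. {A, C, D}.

94 -> miss, frames (94)
74 -> miss, frames (94 74)
94 -> hit
17 -> miss, frames (74 94 17)
15 -> miss, evict 74, frames (94 17 15)
17 -> hit
99 -> miss, evict 94, frames (15 17 99)
17 -> hit
19 -> miss, evict 15, frames (99 17 19)
99 -> hit
17 -> hit
99 -> hit
19 -> hit
52 -> miss, evict 17, frames (99 19 52)
99 -> hit
52 -> hit
99 -> hit
52 -> hit

{19, 52, 99}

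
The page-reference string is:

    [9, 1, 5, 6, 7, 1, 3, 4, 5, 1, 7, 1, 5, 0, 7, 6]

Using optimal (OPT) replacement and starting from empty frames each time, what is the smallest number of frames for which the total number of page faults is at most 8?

f=1: 16 faults
f=2: 12 faults
f=3: 10 faults
f=4: 9 faults
f=5: 8 faults
f=6: 8 faults
f=7: 8 faults
f=8: 8 faults
Smallest f with faults ≤ 8 is 5.

5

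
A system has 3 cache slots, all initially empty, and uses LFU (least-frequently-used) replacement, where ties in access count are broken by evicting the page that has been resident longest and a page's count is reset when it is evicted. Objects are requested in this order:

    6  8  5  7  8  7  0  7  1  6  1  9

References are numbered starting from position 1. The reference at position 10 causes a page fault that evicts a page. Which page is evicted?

pos 1: 6 -> miss, frames (6)
pos 2: 8 -> miss, frames (6 8)
pos 3: 5 -> miss, frames (6 8 5)
pos 4: 7 -> miss, evict 6, frames (8 5 7)
pos 5: 8 -> hit
pos 6: 7 -> hit
pos 7: 0 -> miss, evict 5, frames (8 7 0)
pos 8: 7 -> hit
pos 9: 1 -> miss, evict 0, frames (8 7 1)
pos 10: 6 -> miss, evict 1, frames (8 7 6)
At position 10, page 1 is evicted.

1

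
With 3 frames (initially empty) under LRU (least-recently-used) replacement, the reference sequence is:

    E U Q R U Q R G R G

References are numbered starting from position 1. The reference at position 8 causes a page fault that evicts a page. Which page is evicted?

U

pos 1: E -> miss, frames {E}
pos 2: U -> miss, frames {E,U}
pos 3: Q -> miss, frames {E,U,Q}
pos 4: R -> miss, evict E, frames {U,Q,R}
pos 5: U -> hit
pos 6: Q -> hit
pos 7: R -> hit
pos 8: G -> miss, evict U, frames {Q,R,G}
At position 8, page U is evicted.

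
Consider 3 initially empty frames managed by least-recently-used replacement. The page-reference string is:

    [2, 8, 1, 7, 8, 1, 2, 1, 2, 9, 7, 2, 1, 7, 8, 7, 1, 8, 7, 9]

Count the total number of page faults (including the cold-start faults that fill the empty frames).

10

2: fault, frames [2]
8: fault, frames [2, 8]
1: fault, frames [2, 8, 1]
7: fault, evict 2, frames [8, 1, 7]
8: hit
1: hit
2: fault, evict 7, frames [8, 1, 2]
1: hit
2: hit
9: fault, evict 8, frames [1, 2, 9]
7: fault, evict 1, frames [2, 9, 7]
2: hit
1: fault, evict 9, frames [7, 2, 1]
7: hit
8: fault, evict 2, frames [1, 7, 8]
7: hit
1: hit
8: hit
7: hit
9: fault, evict 1, frames [8, 7, 9]
Page faults: 10.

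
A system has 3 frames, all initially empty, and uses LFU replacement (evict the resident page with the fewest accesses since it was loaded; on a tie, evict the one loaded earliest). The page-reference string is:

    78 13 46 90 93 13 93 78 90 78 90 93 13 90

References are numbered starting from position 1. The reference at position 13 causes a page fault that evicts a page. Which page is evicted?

78

pos 1: 78: miss, frames {78}
pos 2: 13: miss, frames {78,13}
pos 3: 46: miss, frames {78,13,46}
pos 4: 90: miss, evict 78, frames {13,46,90}
pos 5: 93: miss, evict 13, frames {46,90,93}
pos 6: 13: miss, evict 46, frames {90,93,13}
pos 7: 93: hit
pos 8: 78: miss, evict 90, frames {93,13,78}
pos 9: 90: miss, evict 13, frames {93,78,90}
pos 10: 78: hit
pos 11: 90: hit
pos 12: 93: hit
pos 13: 13: miss, evict 78, frames {93,90,13}
At position 13, page 78 is evicted.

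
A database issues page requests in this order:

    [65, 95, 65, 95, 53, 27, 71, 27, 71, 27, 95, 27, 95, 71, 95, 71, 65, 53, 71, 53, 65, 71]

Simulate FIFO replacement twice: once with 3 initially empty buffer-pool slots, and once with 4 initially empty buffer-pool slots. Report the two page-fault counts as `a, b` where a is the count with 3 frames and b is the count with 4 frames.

9, 6

3 frames: F F . . F F F . . . F . . . . . F F F . . . → 9 faults.
4 frames: F F . . F F F . . . . . . . . . F . . . . . → 6 faults.
6 < 9: adding a frame reduced faults, as is typical.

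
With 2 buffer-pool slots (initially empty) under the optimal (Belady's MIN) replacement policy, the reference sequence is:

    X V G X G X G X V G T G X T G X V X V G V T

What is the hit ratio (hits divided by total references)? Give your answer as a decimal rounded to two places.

0.55

X -> miss, frames {X}
V -> miss, frames {X,V}
G -> miss, evict V, frames {X,G}
X -> hit
G -> hit
X -> hit
G -> hit
X -> hit
V -> miss, evict X, frames {G,V}
G -> hit
T -> miss, evict V, frames {G,T}
G -> hit
X -> miss, evict G, frames {T,X}
T -> hit
G -> miss, evict T, frames {X,G}
X -> hit
V -> miss, evict G, frames {X,V}
X -> hit
V -> hit
G -> miss, evict X, frames {V,G}
V -> hit
T -> miss, evict G, frames {V,T}
Hits: 12 of 22 references → 12/22 = 0.5455.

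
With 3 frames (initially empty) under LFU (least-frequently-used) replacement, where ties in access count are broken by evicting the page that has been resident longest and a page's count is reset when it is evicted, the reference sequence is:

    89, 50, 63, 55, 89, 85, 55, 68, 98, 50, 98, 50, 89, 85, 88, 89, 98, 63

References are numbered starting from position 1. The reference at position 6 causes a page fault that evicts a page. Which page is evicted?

63

pos 1: 89: miss, frames {89}
pos 2: 50: miss, frames {89,50}
pos 3: 63: miss, frames {89,50,63}
pos 4: 55: miss, evict 89, frames {50,63,55}
pos 5: 89: miss, evict 50, frames {63,55,89}
pos 6: 85: miss, evict 63, frames {55,89,85}
At position 6, page 63 is evicted.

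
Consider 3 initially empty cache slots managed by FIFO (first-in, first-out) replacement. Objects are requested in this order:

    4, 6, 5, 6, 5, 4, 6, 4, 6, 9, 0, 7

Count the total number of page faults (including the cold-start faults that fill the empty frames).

4: miss, frames [4]
6: miss, frames [4, 6]
5: miss, frames [4, 6, 5]
6: hit
5: hit
4: hit
6: hit
4: hit
6: hit
9: miss, evict 4, frames [6, 5, 9]
0: miss, evict 6, frames [5, 9, 0]
7: miss, evict 5, frames [9, 0, 7]
Page faults: 6.

6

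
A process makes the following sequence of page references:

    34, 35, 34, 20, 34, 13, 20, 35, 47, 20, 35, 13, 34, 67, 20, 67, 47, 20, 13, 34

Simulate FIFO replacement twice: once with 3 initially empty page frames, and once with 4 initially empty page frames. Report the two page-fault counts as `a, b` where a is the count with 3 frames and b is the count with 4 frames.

3 frames: F F . F . F . . F . F . F F F . F . F F → 12 faults.
4 frames: F F . F . F . . F . . . F F F . . . F . → 9 faults.
9 < 12: adding a frame reduced faults, as is typical.

12, 9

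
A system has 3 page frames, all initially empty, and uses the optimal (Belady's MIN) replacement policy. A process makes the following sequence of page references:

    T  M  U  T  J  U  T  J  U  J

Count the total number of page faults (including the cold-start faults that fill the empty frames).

T -> fault, frames [T]
M -> fault, frames [T, M]
U -> fault, frames [T, M, U]
T -> hit
J -> fault, evict M, frames [T, U, J]
U -> hit
T -> hit
J -> hit
U -> hit
J -> hit
Page faults: 4.

4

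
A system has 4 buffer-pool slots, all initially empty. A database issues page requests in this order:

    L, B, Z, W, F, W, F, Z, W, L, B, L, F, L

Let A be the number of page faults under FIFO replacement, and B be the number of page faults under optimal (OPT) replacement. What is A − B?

1

Under FIFO: F F F F F . . . . F F . . . → 7 faults.
Under OPT: F F F F F . . . . . F . . . → 6 faults.
A − B = 7 − 6 = 1.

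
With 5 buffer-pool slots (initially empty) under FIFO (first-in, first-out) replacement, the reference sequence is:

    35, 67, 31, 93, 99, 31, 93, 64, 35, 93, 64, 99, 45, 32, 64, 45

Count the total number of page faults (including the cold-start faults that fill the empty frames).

9

35 → fault, frames [35]
67 → fault, frames [35, 67]
31 → fault, frames [35, 67, 31]
93 → fault, frames [35, 67, 31, 93]
99 → fault, frames [35, 67, 31, 93, 99]
31 → hit
93 → hit
64 → fault, evict 35, frames [67, 31, 93, 99, 64]
35 → fault, evict 67, frames [31, 93, 99, 64, 35]
93 → hit
64 → hit
99 → hit
45 → fault, evict 31, frames [93, 99, 64, 35, 45]
32 → fault, evict 93, frames [99, 64, 35, 45, 32]
64 → hit
45 → hit
Page faults: 9.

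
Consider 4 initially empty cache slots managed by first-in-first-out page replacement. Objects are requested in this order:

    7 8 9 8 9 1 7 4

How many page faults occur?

5

7 → miss, frames (7)
8 → miss, frames (7 8)
9 → miss, frames (7 8 9)
8 → hit
9 → hit
1 → miss, frames (7 8 9 1)
7 → hit
4 → miss, evict 7, frames (8 9 1 4)
Page faults: 5.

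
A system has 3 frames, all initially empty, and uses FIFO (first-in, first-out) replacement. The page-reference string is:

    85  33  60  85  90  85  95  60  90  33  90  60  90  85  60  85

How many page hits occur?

85 → miss, frames [85]
33 → miss, frames [85, 33]
60 → miss, frames [85, 33, 60]
85 → hit
90 → miss, evict 85, frames [33, 60, 90]
85 → miss, evict 33, frames [60, 90, 85]
95 → miss, evict 60, frames [90, 85, 95]
60 → miss, evict 90, frames [85, 95, 60]
90 → miss, evict 85, frames [95, 60, 90]
33 → miss, evict 95, frames [60, 90, 33]
90 → hit
60 → hit
90 → hit
85 → miss, evict 60, frames [90, 33, 85]
60 → miss, evict 90, frames [33, 85, 60]
85 → hit
Hits: 5.

5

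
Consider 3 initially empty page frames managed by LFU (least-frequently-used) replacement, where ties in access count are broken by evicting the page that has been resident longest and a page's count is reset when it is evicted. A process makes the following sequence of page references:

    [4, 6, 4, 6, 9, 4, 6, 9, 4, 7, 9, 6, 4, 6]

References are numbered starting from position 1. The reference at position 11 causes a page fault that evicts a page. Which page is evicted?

pos 1: 4 → miss, frames [4]
pos 2: 6 → miss, frames [4, 6]
pos 3: 4 → hit
pos 4: 6 → hit
pos 5: 9 → miss, frames [4, 6, 9]
pos 6: 4 → hit
pos 7: 6 → hit
pos 8: 9 → hit
pos 9: 4 → hit
pos 10: 7 → miss, evict 9, frames [4, 6, 7]
pos 11: 9 → miss, evict 7, frames [4, 6, 9]
At position 11, page 7 is evicted.

7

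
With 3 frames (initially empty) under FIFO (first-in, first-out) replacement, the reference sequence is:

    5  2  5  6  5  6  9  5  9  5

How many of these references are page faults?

5

5 -> miss, frames [5]
2 -> miss, frames [5, 2]
5 -> hit
6 -> miss, frames [5, 2, 6]
5 -> hit
6 -> hit
9 -> miss, evict 5, frames [2, 6, 9]
5 -> miss, evict 2, frames [6, 9, 5]
9 -> hit
5 -> hit
Page faults: 5.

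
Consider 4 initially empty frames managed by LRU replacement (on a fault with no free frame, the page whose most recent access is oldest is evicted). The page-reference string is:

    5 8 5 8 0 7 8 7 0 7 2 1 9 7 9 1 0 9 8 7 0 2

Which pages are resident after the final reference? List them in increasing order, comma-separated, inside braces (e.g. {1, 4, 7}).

{0, 2, 7, 8}

5 -> fault, frames {5}
8 -> fault, frames {5,8}
5 -> hit
8 -> hit
0 -> fault, frames {5,8,0}
7 -> fault, frames {5,8,0,7}
8 -> hit
7 -> hit
0 -> hit
7 -> hit
2 -> fault, evict 5, frames {8,0,7,2}
1 -> fault, evict 8, frames {0,7,2,1}
9 -> fault, evict 0, frames {7,2,1,9}
7 -> hit
9 -> hit
1 -> hit
0 -> fault, evict 2, frames {7,9,1,0}
9 -> hit
8 -> fault, evict 7, frames {1,0,9,8}
7 -> fault, evict 1, frames {0,9,8,7}
0 -> hit
2 -> fault, evict 9, frames {8,7,0,2}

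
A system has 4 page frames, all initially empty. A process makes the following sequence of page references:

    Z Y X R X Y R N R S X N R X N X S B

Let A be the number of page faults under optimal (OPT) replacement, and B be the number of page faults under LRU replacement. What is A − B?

-1

Under OPT: F F F F . . . F . F . . . . . . . F → 7 faults.
Under LRU: F F F F . . . F . F F . . . . . . F → 8 faults.
A − B = 7 − 8 = -1.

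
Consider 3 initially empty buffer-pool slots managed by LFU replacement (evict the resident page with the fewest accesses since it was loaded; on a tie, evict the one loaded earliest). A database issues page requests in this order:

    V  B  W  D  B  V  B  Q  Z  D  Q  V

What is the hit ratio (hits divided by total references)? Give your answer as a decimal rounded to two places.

V → fault, frames (V)
B → fault, frames (V B)
W → fault, frames (V B W)
D → fault, evict V, frames (B W D)
B → hit
V → fault, evict W, frames (B D V)
B → hit
Q → fault, evict D, frames (B V Q)
Z → fault, evict V, frames (B Q Z)
D → fault, evict Q, frames (B Z D)
Q → fault, evict Z, frames (B D Q)
V → fault, evict D, frames (B Q V)
Hits: 2 of 12 references → 2/12 = 0.1667.

0.17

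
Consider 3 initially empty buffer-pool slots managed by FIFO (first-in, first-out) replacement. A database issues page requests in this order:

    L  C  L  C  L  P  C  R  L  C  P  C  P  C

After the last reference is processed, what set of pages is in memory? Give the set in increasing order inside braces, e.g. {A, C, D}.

L: fault, frames {L}
C: fault, frames {L,C}
L: hit
C: hit
L: hit
P: fault, frames {L,C,P}
C: hit
R: fault, evict L, frames {C,P,R}
L: fault, evict C, frames {P,R,L}
C: fault, evict P, frames {R,L,C}
P: fault, evict R, frames {L,C,P}
C: hit
P: hit
C: hit

{C, L, P}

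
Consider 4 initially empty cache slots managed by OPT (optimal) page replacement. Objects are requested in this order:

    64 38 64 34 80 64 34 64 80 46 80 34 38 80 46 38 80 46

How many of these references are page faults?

64: miss, frames [64]
38: miss, frames [64, 38]
64: hit
34: miss, frames [64, 38, 34]
80: miss, frames [64, 38, 34, 80]
64: hit
34: hit
64: hit
80: hit
46: miss, evict 64, frames [38, 34, 80, 46]
80: hit
34: hit
38: hit
80: hit
46: hit
38: hit
80: hit
46: hit
Page faults: 5.

5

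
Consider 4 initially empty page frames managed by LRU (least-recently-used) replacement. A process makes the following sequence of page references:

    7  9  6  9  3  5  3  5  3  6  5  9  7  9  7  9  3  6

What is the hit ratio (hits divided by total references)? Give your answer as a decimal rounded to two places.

7 → fault, frames (7)
9 → fault, frames (7 9)
6 → fault, frames (7 9 6)
9 → hit
3 → fault, frames (7 6 9 3)
5 → fault, evict 7, frames (6 9 3 5)
3 → hit
5 → hit
3 → hit
6 → hit
5 → hit
9 → hit
7 → fault, evict 3, frames (6 5 9 7)
9 → hit
7 → hit
9 → hit
3 → fault, evict 6, frames (5 7 9 3)
6 → fault, evict 5, frames (7 9 3 6)
Hits: 10 of 18 references → 10/18 = 0.5556.

0.56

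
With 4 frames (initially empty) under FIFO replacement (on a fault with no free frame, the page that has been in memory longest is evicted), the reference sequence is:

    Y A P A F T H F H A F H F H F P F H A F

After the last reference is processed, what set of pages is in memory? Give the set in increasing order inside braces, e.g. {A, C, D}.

Y → miss, frames {Y}
A → miss, frames {Y,A}
P → miss, frames {Y,A,P}
A → hit
F → miss, frames {Y,A,P,F}
T → miss, evict Y, frames {A,P,F,T}
H → miss, evict A, frames {P,F,T,H}
F → hit
H → hit
A → miss, evict P, frames {F,T,H,A}
F → hit
H → hit
F → hit
H → hit
F → hit
P → miss, evict F, frames {T,H,A,P}
F → miss, evict T, frames {H,A,P,F}
H → hit
A → hit
F → hit

{A, F, H, P}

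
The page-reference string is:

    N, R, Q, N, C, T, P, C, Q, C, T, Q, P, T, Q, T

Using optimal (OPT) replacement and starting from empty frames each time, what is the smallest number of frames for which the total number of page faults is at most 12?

2

f=1: 16 faults
f=2: 10 faults
f=3: 7 faults
f=4: 6 faults
f=5: 6 faults
f=6: 6 faults
Smallest f with faults ≤ 12 is 2.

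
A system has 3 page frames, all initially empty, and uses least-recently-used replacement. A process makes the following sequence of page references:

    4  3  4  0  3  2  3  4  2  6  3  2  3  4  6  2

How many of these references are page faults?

10

4 -> fault, frames (4)
3 -> fault, frames (4 3)
4 -> hit
0 -> fault, frames (3 4 0)
3 -> hit
2 -> fault, evict 4, frames (0 3 2)
3 -> hit
4 -> fault, evict 0, frames (2 3 4)
2 -> hit
6 -> fault, evict 3, frames (4 2 6)
3 -> fault, evict 4, frames (2 6 3)
2 -> hit
3 -> hit
4 -> fault, evict 6, frames (2 3 4)
6 -> fault, evict 2, frames (3 4 6)
2 -> fault, evict 3, frames (4 6 2)
Page faults: 10.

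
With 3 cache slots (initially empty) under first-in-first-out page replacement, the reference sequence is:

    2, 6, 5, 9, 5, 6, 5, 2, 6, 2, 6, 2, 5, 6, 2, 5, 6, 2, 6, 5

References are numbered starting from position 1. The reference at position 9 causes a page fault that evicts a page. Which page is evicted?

5

pos 1: 2: miss, frames (2)
pos 2: 6: miss, frames (2 6)
pos 3: 5: miss, frames (2 6 5)
pos 4: 9: miss, evict 2, frames (6 5 9)
pos 5: 5: hit
pos 6: 6: hit
pos 7: 5: hit
pos 8: 2: miss, evict 6, frames (5 9 2)
pos 9: 6: miss, evict 5, frames (9 2 6)
At position 9, page 5 is evicted.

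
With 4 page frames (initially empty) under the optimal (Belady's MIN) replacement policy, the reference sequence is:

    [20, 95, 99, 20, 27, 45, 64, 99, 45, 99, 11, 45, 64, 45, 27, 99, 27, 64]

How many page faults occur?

20 -> fault, frames {20}
95 -> fault, frames {20,95}
99 -> fault, frames {20,95,99}
20 -> hit
27 -> fault, frames {20,95,99,27}
45 -> fault, evict 95, frames {20,99,27,45}
64 -> fault, evict 20, frames {99,27,45,64}
99 -> hit
45 -> hit
99 -> hit
11 -> fault, evict 99, frames {27,45,64,11}
45 -> hit
64 -> hit
45 -> hit
27 -> hit
99 -> fault, evict 11, frames {27,45,64,99}
27 -> hit
64 -> hit
Page faults: 8.

8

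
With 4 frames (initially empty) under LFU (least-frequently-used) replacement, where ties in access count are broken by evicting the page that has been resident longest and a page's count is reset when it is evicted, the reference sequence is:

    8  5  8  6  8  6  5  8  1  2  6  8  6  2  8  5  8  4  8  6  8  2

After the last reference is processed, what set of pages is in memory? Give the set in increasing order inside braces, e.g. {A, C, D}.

{2, 5, 6, 8}

8 → miss, frames (8)
5 → miss, frames (8 5)
8 → hit
6 → miss, frames (8 5 6)
8 → hit
6 → hit
5 → hit
8 → hit
1 → miss, frames (8 5 6 1)
2 → miss, evict 1, frames (8 5 6 2)
6 → hit
8 → hit
6 → hit
2 → hit
8 → hit
5 → hit
8 → hit
4 → miss, evict 2, frames (8 5 6 4)
8 → hit
6 → hit
8 → hit
2 → miss, evict 4, frames (8 5 6 2)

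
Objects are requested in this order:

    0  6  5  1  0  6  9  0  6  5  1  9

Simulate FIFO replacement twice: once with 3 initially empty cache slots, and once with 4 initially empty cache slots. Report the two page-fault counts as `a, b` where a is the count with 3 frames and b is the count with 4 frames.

3 frames: F F F F F F F . . F F . → 9 faults.
4 frames: F F F F . . F F F F F F → 10 faults.
10 > 9: adding a frame increased faults — Belady's anomaly.

9, 10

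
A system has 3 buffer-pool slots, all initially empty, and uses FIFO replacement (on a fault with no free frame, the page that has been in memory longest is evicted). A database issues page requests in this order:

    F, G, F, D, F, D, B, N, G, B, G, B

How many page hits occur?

6

F: fault, frames (F)
G: fault, frames (F G)
F: hit
D: fault, frames (F G D)
F: hit
D: hit
B: fault, evict F, frames (G D B)
N: fault, evict G, frames (D B N)
G: fault, evict D, frames (B N G)
B: hit
G: hit
B: hit
Hits: 6.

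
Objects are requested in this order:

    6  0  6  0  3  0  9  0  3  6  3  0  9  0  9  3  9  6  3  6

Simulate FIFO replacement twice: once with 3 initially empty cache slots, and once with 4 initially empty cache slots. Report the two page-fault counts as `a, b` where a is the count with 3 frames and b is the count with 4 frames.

9, 4

3 frames: F F . . F . F . . F . F . . . F F F . . → 9 faults.
4 frames: F F . . F . F . . . . . . . . . . . . . → 4 faults.
4 < 9: adding a frame reduced faults, as is typical.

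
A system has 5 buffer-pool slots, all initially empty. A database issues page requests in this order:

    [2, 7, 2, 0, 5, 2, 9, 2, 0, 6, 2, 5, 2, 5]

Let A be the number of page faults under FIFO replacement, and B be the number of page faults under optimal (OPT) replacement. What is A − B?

Under FIFO: F F . F F . F . . F F . . . → 7 faults.
Under OPT: F F . F F . F . . F . . . . → 6 faults.
A − B = 7 − 6 = 1.

1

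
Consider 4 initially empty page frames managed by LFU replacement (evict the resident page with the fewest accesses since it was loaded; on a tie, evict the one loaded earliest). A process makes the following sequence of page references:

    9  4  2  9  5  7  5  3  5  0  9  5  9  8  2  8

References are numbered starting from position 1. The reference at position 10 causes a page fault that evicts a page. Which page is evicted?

pos 1: 9 -> fault, frames [9]
pos 2: 4 -> fault, frames [9, 4]
pos 3: 2 -> fault, frames [9, 4, 2]
pos 4: 9 -> hit
pos 5: 5 -> fault, frames [9, 4, 2, 5]
pos 6: 7 -> fault, evict 4, frames [9, 2, 5, 7]
pos 7: 5 -> hit
pos 8: 3 -> fault, evict 2, frames [9, 5, 7, 3]
pos 9: 5 -> hit
pos 10: 0 -> fault, evict 7, frames [9, 5, 3, 0]
At position 10, page 7 is evicted.

7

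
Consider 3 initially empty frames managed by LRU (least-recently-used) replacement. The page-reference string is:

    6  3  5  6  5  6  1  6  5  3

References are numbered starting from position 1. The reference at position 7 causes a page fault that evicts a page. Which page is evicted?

3

pos 1: 6 -> fault, frames (6)
pos 2: 3 -> fault, frames (6 3)
pos 3: 5 -> fault, frames (6 3 5)
pos 4: 6 -> hit
pos 5: 5 -> hit
pos 6: 6 -> hit
pos 7: 1 -> fault, evict 3, frames (5 6 1)
At position 7, page 3 is evicted.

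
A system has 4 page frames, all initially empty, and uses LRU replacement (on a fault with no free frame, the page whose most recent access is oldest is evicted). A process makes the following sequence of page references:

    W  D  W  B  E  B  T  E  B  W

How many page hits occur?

W -> miss, frames {W}
D -> miss, frames {W,D}
W -> hit
B -> miss, frames {D,W,B}
E -> miss, frames {D,W,B,E}
B -> hit
T -> miss, evict D, frames {W,E,B,T}
E -> hit
B -> hit
W -> hit
Hits: 5.

5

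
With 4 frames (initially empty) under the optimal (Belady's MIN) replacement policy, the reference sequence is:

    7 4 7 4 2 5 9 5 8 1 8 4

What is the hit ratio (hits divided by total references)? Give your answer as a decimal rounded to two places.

7: fault, frames (7)
4: fault, frames (7 4)
7: hit
4: hit
2: fault, frames (7 4 2)
5: fault, frames (7 4 2 5)
9: fault, evict 2, frames (7 4 5 9)
5: hit
8: fault, evict 9, frames (7 4 5 8)
1: fault, evict 5, frames (7 4 8 1)
8: hit
4: hit
Hits: 5 of 12 references → 5/12 = 0.4167.

0.42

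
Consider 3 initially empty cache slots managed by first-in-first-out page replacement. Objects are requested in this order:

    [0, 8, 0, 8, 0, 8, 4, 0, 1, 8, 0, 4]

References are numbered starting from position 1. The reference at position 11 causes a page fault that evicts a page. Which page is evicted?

pos 1: 0 → miss, frames [0]
pos 2: 8 → miss, frames [0, 8]
pos 3: 0 → hit
pos 4: 8 → hit
pos 5: 0 → hit
pos 6: 8 → hit
pos 7: 4 → miss, frames [0, 8, 4]
pos 8: 0 → hit
pos 9: 1 → miss, evict 0, frames [8, 4, 1]
pos 10: 8 → hit
pos 11: 0 → miss, evict 8, frames [4, 1, 0]
At position 11, page 8 is evicted.

8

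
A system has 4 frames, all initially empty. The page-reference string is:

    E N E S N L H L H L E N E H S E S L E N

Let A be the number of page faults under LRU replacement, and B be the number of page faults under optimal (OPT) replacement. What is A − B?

3

Under LRU: F F . F . F F . . . F . . . F . . F . F → 9 faults.
Under OPT: F F . F . F F . . . . . . . F . . . . . → 6 faults.
A − B = 9 − 6 = 3.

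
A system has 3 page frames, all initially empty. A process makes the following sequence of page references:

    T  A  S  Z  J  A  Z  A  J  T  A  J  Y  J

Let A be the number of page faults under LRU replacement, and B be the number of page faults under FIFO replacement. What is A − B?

-1

Under LRU: F F F F F F . . . F . . F . → 8 faults.
Under FIFO: F F F F F F . . . F . . F F → 9 faults.
A − B = 8 − 9 = -1.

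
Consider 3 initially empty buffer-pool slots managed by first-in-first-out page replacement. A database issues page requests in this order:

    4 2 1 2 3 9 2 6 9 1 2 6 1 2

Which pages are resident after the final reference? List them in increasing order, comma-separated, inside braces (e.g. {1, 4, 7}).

{1, 2, 6}

4 -> fault, frames (4)
2 -> fault, frames (4 2)
1 -> fault, frames (4 2 1)
2 -> hit
3 -> fault, evict 4, frames (2 1 3)
9 -> fault, evict 2, frames (1 3 9)
2 -> fault, evict 1, frames (3 9 2)
6 -> fault, evict 3, frames (9 2 6)
9 -> hit
1 -> fault, evict 9, frames (2 6 1)
2 -> hit
6 -> hit
1 -> hit
2 -> hit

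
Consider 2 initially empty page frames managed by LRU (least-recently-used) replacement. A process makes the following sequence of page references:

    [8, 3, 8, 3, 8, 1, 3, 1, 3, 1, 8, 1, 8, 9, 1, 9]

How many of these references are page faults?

8 → miss, frames (8)
3 → miss, frames (8 3)
8 → hit
3 → hit
8 → hit
1 → miss, evict 3, frames (8 1)
3 → miss, evict 8, frames (1 3)
1 → hit
3 → hit
1 → hit
8 → miss, evict 3, frames (1 8)
1 → hit
8 → hit
9 → miss, evict 1, frames (8 9)
1 → miss, evict 8, frames (9 1)
9 → hit
Page faults: 7.

7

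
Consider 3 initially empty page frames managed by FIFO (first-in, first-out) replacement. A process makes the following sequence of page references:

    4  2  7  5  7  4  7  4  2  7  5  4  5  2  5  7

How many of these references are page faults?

11

4 -> miss, frames (4)
2 -> miss, frames (4 2)
7 -> miss, frames (4 2 7)
5 -> miss, evict 4, frames (2 7 5)
7 -> hit
4 -> miss, evict 2, frames (7 5 4)
7 -> hit
4 -> hit
2 -> miss, evict 7, frames (5 4 2)
7 -> miss, evict 5, frames (4 2 7)
5 -> miss, evict 4, frames (2 7 5)
4 -> miss, evict 2, frames (7 5 4)
5 -> hit
2 -> miss, evict 7, frames (5 4 2)
5 -> hit
7 -> miss, evict 5, frames (4 2 7)
Page faults: 11.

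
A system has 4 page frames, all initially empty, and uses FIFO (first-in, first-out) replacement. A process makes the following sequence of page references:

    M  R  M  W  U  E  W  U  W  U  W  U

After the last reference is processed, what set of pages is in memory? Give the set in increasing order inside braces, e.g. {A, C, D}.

M: miss, frames {M}
R: miss, frames {M,R}
M: hit
W: miss, frames {M,R,W}
U: miss, frames {M,R,W,U}
E: miss, evict M, frames {R,W,U,E}
W: hit
U: hit
W: hit
U: hit
W: hit
U: hit

{E, R, U, W}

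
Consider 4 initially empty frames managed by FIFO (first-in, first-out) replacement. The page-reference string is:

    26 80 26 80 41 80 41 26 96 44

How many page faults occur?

26: miss, frames [26]
80: miss, frames [26, 80]
26: hit
80: hit
41: miss, frames [26, 80, 41]
80: hit
41: hit
26: hit
96: miss, frames [26, 80, 41, 96]
44: miss, evict 26, frames [80, 41, 96, 44]
Page faults: 5.

5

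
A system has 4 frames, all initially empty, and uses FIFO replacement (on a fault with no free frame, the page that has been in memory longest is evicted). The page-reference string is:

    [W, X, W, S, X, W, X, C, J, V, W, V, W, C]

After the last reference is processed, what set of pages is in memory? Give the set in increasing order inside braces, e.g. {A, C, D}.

W -> fault, frames (W)
X -> fault, frames (W X)
W -> hit
S -> fault, frames (W X S)
X -> hit
W -> hit
X -> hit
C -> fault, frames (W X S C)
J -> fault, evict W, frames (X S C J)
V -> fault, evict X, frames (S C J V)
W -> fault, evict S, frames (C J V W)
V -> hit
W -> hit
C -> hit

{C, J, V, W}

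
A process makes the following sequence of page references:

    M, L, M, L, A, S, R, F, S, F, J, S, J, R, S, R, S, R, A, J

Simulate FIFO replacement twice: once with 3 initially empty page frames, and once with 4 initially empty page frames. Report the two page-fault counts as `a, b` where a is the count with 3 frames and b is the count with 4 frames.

11, 8

3 frames: F F . . F F F F . . F F . F . . . . F F → 11 faults.
4 frames: F F . . F F F F . . F . . . . . . . F . → 8 faults.
8 < 11: adding a frame reduced faults, as is typical.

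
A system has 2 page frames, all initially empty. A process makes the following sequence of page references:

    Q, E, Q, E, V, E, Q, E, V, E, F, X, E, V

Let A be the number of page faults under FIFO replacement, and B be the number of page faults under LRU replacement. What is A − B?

1

Under FIFO: F F . . F . F F F . F F F F → 10 faults.
Under LRU: F F . . F . F . F . F F F F → 9 faults.
A − B = 10 − 9 = 1.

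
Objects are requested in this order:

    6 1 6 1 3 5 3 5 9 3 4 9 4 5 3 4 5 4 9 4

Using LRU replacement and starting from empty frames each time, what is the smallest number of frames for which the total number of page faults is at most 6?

4

f=1: 20 faults
f=2: 13 faults
f=3: 9 faults
f=4: 6 faults
f=5: 6 faults
f=6: 6 faults
Smallest f with faults ≤ 6 is 4.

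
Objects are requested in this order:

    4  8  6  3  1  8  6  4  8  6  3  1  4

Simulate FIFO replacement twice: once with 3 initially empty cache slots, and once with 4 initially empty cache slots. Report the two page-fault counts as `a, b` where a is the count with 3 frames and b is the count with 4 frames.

10, 11

3 frames: F F F F F F F F . . F F . → 10 faults.
4 frames: F F F F F . . F F F F F F → 11 faults.
11 > 10: adding a frame increased faults — Belady's anomaly.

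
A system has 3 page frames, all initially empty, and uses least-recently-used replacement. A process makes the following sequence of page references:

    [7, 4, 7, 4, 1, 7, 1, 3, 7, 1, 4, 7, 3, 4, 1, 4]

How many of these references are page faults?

7

7 -> miss, frames (7)
4 -> miss, frames (7 4)
7 -> hit
4 -> hit
1 -> miss, frames (7 4 1)
7 -> hit
1 -> hit
3 -> miss, evict 4, frames (7 1 3)
7 -> hit
1 -> hit
4 -> miss, evict 3, frames (7 1 4)
7 -> hit
3 -> miss, evict 1, frames (4 7 3)
4 -> hit
1 -> miss, evict 7, frames (3 4 1)
4 -> hit
Page faults: 7.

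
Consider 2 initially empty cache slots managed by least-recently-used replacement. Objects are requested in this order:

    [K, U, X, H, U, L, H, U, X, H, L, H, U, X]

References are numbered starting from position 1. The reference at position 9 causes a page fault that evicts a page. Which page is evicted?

pos 1: K: fault, frames {K}
pos 2: U: fault, frames {K,U}
pos 3: X: fault, evict K, frames {U,X}
pos 4: H: fault, evict U, frames {X,H}
pos 5: U: fault, evict X, frames {H,U}
pos 6: L: fault, evict H, frames {U,L}
pos 7: H: fault, evict U, frames {L,H}
pos 8: U: fault, evict L, frames {H,U}
pos 9: X: fault, evict H, frames {U,X}
At position 9, page H is evicted.

H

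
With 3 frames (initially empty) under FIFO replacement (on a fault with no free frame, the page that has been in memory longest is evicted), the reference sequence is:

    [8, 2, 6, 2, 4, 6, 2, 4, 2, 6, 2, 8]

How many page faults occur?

8 -> fault, frames {8}
2 -> fault, frames {8,2}
6 -> fault, frames {8,2,6}
2 -> hit
4 -> fault, evict 8, frames {2,6,4}
6 -> hit
2 -> hit
4 -> hit
2 -> hit
6 -> hit
2 -> hit
8 -> fault, evict 2, frames {6,4,8}
Page faults: 5.

5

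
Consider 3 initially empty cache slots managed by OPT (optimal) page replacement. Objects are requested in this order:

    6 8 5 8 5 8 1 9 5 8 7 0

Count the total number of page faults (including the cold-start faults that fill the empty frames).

6 → fault, frames (6)
8 → fault, frames (6 8)
5 → fault, frames (6 8 5)
8 → hit
5 → hit
8 → hit
1 → fault, evict 6, frames (8 5 1)
9 → fault, evict 1, frames (8 5 9)
5 → hit
8 → hit
7 → fault, evict 9, frames (8 5 7)
0 → fault, evict 7, frames (8 5 0)
Page faults: 7.

7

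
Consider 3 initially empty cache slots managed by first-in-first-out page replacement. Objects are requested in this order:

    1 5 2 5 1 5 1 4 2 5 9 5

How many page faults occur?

6

1: fault, frames (1)
5: fault, frames (1 5)
2: fault, frames (1 5 2)
5: hit
1: hit
5: hit
1: hit
4: fault, evict 1, frames (5 2 4)
2: hit
5: hit
9: fault, evict 5, frames (2 4 9)
5: fault, evict 2, frames (4 9 5)
Page faults: 6.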